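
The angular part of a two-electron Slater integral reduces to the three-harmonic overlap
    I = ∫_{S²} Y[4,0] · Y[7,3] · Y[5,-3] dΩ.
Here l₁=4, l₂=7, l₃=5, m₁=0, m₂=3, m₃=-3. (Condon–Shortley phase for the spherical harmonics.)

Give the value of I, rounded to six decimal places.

m-sum 0 ✓  L=16 even ✓  3≤5≤11 ✓
Π(2lᵢ+1) = 9×15×11 = 1485
triangle coeff Δ(4,7,5) = 1/6126120
Σ_t [2,4]: t=2:+1/69120 t=3:−1/20736 t=4:+1/69120 = -1/51840
(3j)²=280/21879 [(4 7 5; 0 0 0)], sign=+1
Σ_t [2,4]: t=2:+1/3870720 t=3:−1/181440 t=4:+1/138240 = 23/11612160
(3j)²=529/204204 [(4 7 5; 0 3 -3)], sign=+1
⇒ 4πI² = 26450/537251
I = (+1)√(26450/537251/(4π)) = 0.06259207

0.062592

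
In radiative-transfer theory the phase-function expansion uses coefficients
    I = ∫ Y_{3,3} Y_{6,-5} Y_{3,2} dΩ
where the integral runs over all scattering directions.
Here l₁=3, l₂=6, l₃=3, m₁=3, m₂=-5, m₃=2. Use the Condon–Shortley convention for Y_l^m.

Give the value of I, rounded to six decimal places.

-0.254801

m-sum 0 ✓  L=12 even ✓  3≤3≤9 ✓
Π(2lᵢ+1) = 7×13×7 = 637
triangle coeff Δ(3,6,3) = 1/12012
Σ_t [3,3]: t=3:−1/1296 = -1/1296
(3j)²=100/3003 [(3 6 3; 0 0 0)], sign=+1
Σ_t [0,0]: t=0:+1/86400 = 1/86400
(3j)²=1/26 [(3 6 3; 3 -5 2)], sign=-1
⇒ 4πI² = 350/429
I = (-1)√(350/429/(4π)) = -0.25480060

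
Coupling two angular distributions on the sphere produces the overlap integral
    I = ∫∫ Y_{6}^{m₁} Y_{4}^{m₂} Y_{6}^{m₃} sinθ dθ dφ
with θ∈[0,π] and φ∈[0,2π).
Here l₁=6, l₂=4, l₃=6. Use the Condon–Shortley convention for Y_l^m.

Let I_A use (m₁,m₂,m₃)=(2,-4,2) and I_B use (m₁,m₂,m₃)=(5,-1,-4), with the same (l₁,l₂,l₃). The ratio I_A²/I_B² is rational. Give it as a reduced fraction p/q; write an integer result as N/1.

1372/99

Shared (l₁,l₂,l₃)=(6,4,6): N and (l;000)² cancel in I_A²/I_B².
A: Δ = 4!·8!·4!/17! = 1/15315300; Racah Σ t=0..0: t=0:+1/331776 = 1/331776; ⇒ 3j(6 4 6; 2 -4 2)² = 490/21879, sgn +1
B: Δ = 4!·8!·4!/17! = 1/15315300; Racah Σ t=0..1: t=0:+1/725760 t=1:−1/967680 = 1/2903040; ⇒ 3j(6 4 6; 5 -1 -4)² = 5/3094, sgn +1
I_A²/I_B² = (490/21879)/(5/3094) = 1372/99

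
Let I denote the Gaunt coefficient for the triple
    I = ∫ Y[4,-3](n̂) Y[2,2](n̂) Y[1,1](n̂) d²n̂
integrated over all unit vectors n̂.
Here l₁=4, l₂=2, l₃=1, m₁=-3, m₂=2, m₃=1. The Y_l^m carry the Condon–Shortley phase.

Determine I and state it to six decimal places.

triangle: need 2≤l₃≤6, have 1; I=0

0.000000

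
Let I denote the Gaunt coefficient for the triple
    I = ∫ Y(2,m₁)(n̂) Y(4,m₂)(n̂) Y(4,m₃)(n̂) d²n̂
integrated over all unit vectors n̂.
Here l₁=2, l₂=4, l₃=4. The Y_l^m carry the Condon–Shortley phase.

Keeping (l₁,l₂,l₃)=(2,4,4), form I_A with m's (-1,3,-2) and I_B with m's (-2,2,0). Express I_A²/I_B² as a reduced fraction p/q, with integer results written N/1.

Same 2,4,4: normalisation and zero-m 3j drop out of the ratio.
A: Δ: 2! 2! 6! / 11! → 1/13860; sum: t=1:−1/1440 t=2:+1/240 = 1/288; 3j²(2 4 4; -1 3 -2) = Δ·Π!·Σ² = 5/132  (sign +1)
B: Δ: 2! 2! 6! / 11! → 1/13860; sum: t=2:+1/192 = 1/192; 3j²(2 4 4; -2 2 0) = Δ·Π!·Σ² = 3/77  (sign +1)
I_A²/I_B² = (5/132)/(3/77) = 35/36

35/36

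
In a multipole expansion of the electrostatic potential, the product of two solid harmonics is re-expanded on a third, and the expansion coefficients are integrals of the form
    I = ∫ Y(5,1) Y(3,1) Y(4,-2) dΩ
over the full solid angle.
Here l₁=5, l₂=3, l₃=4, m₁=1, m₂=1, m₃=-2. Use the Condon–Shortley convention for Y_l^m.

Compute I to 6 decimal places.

m-sum 0 ✓  L=12 even ✓  2≤4≤8 ✓
Π(2lᵢ+1) = 11×7×9 = 693
triangle coeff Δ(5,3,4) = 1/180180
Σ_t [1,3]: t=1:−1/576 t=2:+1/144 t=3:−1/576 = 1/288
(3j)²=20/1001 [(5 3 4; 0 0 0)], sign=+1
Σ_t [2,4]: t=2:+1/384 t=3:−1/720 t=4:+1/34560 = 43/34560
(3j)²=1849/180180 [(5 3 4; 1 1 -2)], sign=+1
⇒ 4πI² = 1849/13013
I = (+1)√(1849/13013/(4π)) = 0.10633465

0.106335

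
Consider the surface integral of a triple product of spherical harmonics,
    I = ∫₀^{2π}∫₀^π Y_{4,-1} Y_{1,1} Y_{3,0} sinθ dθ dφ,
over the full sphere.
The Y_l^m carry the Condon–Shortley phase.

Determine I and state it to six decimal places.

-0.194664

m-sum 0 ✓  L=8 even ✓  3≤3≤5 ✓
Π(2lᵢ+1) = 9×3×7 = 189
triangle coeff Δ(4,1,3) = 1/252
Σ_t [1,1]: t=1:−1/36 = -1/36
(3j)²=4/63 [(4 1 3; 0 0 0)], sign=+1
Σ_t [2,2]: t=2:+1/72 = 1/72
(3j)²=5/126 [(4 1 3; -1 1 0)], sign=-1
⇒ 4πI² = 10/21
I = (-1)√(10/21/(4π)) = -0.19466390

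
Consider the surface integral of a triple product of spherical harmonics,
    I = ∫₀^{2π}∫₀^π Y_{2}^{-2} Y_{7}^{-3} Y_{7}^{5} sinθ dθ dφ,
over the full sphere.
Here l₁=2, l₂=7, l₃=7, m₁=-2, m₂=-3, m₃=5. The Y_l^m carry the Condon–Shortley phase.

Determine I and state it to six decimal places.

m-sum 0 ✓  L=16 even ✓  5≤7≤9 ✓
Π(2lᵢ+1) = 5×15×15 = 1125
triangle coeff Δ(2,7,7) = 1/185640
Σ_t [0,2]: t=0:+1/2419200 t=1:−1/518400 t=2:+1/2419200 = -1/907200
(3j)²=56/3315 [(2 7 7; 0 0 0)], sign=+1
Σ_t [2,2]: t=2:+1/29030400 = 1/29030400
(3j)²=99/7735 [(2 7 7; -2 -3 5)], sign=+1
⇒ 4πI² = 11880/48841
I = (+1)√(11880/48841/(4π)) = 0.13912687

0.139127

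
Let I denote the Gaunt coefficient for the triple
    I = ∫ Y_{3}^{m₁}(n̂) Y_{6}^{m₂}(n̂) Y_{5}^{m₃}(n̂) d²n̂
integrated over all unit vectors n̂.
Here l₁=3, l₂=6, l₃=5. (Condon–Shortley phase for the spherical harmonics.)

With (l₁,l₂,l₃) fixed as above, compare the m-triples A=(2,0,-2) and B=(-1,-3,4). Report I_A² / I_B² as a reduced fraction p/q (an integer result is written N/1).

7/8

Shared (l₁,l₂,l₃)=(3,6,5): N and (l;000)² cancel in I_A²/I_B².
A: Δ = 4!·2!·8!/15! = 1/675675; Racah Σ t=0..1: t=0:+1/34560 t=1:−1/8640 = -1/11520; ⇒ 3j(3 6 5; 2 0 -2)² = 3/143, sgn +1
B: Δ = 4!·2!·8!/15! = 1/675675; Racah Σ t=2..3: t=2:+1/40320 t=3:−1/241920 = 1/48384; ⇒ 3j(3 6 5; -1 -3 4)² = 24/1001, sgn -1
I_A²/I_B² = (3/143)/(24/1001) = 7/8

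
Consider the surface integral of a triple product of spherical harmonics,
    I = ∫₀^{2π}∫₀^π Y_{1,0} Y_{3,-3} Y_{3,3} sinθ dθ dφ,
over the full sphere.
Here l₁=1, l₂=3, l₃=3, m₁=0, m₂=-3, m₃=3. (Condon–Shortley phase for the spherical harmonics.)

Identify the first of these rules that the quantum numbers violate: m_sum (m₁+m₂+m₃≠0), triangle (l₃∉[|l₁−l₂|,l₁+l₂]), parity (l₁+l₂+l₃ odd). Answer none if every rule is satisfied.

m₁+m₂+m₃ = 0 − 3 + 3 = 0  ✓
triangle: |1−3|=2 ≤ l₃=3 ≤ 1+3=4  ✓
parity: l₁+l₂+l₃ = 7 is odd  ✗

parity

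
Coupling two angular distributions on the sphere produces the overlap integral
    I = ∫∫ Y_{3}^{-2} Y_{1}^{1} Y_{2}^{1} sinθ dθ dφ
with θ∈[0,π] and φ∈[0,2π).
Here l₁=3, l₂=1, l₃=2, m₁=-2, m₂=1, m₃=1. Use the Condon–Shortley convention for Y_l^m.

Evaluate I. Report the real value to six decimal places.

m-sum 0 ✓  L=6 even ✓  2≤2≤4 ✓
Π(2lᵢ+1) = 7×3×5 = 105
triangle coeff Δ(3,1,2) = 1/105
Σ_t [1,1]: t=1:−1/4 = -1/4
(3j)²=3/35 [(3 1 2; 0 0 0)], sign=-1
Σ_t [2,2]: t=2:+1/12 = 1/12
(3j)²=2/21 [(3 1 2; -2 1 1)], sign=-1
⇒ 4πI² = 6/7
I = (+1)√(6/7/(4π)) = 0.26116903

0.261169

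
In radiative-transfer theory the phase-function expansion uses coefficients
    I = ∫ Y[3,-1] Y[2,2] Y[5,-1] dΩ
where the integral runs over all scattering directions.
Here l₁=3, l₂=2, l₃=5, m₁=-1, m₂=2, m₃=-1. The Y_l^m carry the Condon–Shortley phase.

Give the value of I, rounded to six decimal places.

-0.092802

Rules hold: Σm=0, L=10 even, 1≤5≤5.
N = 7·5·11 = 385
Δ = 0!·6!·4!/11! = 1/2310
Racah Σ t=0..0: t=0:+1/144 = 1/144
⇒ 3j(3 2 5; 0 0 0)² = 10/231, sgn -1
Racah Σ t=0..0: t=0:+1/1152 = 1/1152
⇒ 3j(3 2 5; -1 2 -1)² = 1/154, sgn +1
4πI² = N·(3j₀)²·(3jₘ)² = 25/231
I = -1·√(0.108225/4π) = -0.09280237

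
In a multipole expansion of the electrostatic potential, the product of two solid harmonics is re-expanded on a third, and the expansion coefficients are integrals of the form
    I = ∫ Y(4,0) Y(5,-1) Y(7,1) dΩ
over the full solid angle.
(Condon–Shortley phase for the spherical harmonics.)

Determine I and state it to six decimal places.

-0.112008

m-sum 0 ✓  L=16 even ✓  1≤7≤9 ✓
Π(2lᵢ+1) = 9×11×15 = 1485
triangle coeff Δ(4,5,7) = 1/6126120
Σ_t [0,2]: t=0:+1/69120 t=1:−1/20736 t=2:+1/69120 = -1/51840
(3j)²=280/21879 [(4 5 7; 0 0 0)], sign=+1
Σ_t [0,2]: t=0:+1/55296 t=1:−1/25920 t=2:+1/138240 = -11/829440
(3j)²=11/1326 [(4 5 7; 0 -1 1)], sign=-1
⇒ 4πI² = 7700/48841
I = (-1)√(7700/48841/(4π)) = -0.11200777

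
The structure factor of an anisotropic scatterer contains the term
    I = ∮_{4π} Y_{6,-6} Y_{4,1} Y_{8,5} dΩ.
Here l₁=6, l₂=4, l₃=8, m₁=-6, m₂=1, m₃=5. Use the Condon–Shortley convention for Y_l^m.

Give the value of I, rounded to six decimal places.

0.118339

m-sum 0 ✓  L=18 even ✓  2≤8≤10 ✓
Π(2lᵢ+1) = 13×9×17 = 1989
triangle coeff Δ(6,4,8) = 1/23279256
Σ_t [0,2]: t=0:+1/1658880 t=1:−1/518400 t=2:+1/1658880 = -1/1382400
(3j)²=504/46189 [(6 4 8; 0 0 0)], sign=-1
Σ_t [2,2]: t=2:+1/261273600 = 1/261273600
(3j)²=55/6783 [(6 4 8; -6 1 5)], sign=-1
⇒ 4πI² = 1080/6137
I = (+1)√(1080/6137/(4π)) = 0.11833927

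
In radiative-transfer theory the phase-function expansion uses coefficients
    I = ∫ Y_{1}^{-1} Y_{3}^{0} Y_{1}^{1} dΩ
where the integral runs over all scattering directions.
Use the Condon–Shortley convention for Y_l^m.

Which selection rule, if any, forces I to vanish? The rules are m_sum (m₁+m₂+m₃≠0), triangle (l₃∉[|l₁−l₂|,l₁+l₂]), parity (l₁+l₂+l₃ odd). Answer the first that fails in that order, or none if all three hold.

azimuthal sum: -1 + 0 + 1 = 0  ✓
2 ≤ 1 ≤ 4 (triangle on l)  ✗
L = 1 + 3 + 1 = 5 (odd)

triangle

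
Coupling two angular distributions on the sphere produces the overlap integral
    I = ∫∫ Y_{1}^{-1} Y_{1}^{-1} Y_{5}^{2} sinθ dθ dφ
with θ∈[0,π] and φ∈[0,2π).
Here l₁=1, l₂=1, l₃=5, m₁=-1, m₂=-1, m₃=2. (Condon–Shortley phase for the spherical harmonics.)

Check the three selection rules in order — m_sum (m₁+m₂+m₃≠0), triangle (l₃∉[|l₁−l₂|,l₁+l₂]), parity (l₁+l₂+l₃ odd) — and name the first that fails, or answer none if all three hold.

Σmᵢ = 0  ✓
l₃∈[|l₁−l₂|,l₁+l₂]=[0,2], have l₃=5  ✗
Σlᵢ = 7 ⇒ odd

triangle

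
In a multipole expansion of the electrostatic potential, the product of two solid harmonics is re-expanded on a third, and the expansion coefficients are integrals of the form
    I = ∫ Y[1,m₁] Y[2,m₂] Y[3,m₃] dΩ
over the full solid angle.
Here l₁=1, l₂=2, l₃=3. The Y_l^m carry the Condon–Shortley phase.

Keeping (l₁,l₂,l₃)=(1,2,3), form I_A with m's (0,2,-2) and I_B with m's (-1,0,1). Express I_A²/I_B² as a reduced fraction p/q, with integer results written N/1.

5/6

Shared (l₁,l₂,l₃)=(1,2,3): N and (l;000)² cancel in I_A²/I_B².
A: Δ = 0!·2!·4!/7! = 1/105; Racah Σ t=0..0: t=0:+1/24 = 1/24; ⇒ 3j(1 2 3; 0 2 -2)² = 1/21, sgn -1
B: Δ = 0!·2!·4!/7! = 1/105; Racah Σ t=0..0: t=0:+1/8 = 1/8; ⇒ 3j(1 2 3; -1 0 1)² = 2/35, sgn +1
I_A²/I_B² = (1/21)/(2/35) = 5/6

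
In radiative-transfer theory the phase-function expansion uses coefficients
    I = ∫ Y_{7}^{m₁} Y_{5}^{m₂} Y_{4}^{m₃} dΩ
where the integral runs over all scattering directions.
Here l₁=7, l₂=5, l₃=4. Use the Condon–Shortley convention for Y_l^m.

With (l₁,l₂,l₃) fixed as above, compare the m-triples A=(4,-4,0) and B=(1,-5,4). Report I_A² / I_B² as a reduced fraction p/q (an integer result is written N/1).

528/7

Same 7,5,4: normalisation and zero-m 3j drop out of the ratio.
A: Δ: 8! 6! 2! / 17! → 1/6126120; sum: t=0:+1/1451520 t=1:−1/483840 = -1/725760; 3j²(7 5 4; 4 -4 0) = Δ·Π!·Σ² = 24/1547  (sign -1)
B: Δ: 8! 6! 2! / 17! → 1/6126120; sum: t=0:+1/58060800 = 1/58060800; 3j²(7 5 4; 1 -5 4) = Δ·Π!·Σ² = 1/4862  (sign +1)
I_A²/I_B² = (24/1547)/(1/4862) = 528/7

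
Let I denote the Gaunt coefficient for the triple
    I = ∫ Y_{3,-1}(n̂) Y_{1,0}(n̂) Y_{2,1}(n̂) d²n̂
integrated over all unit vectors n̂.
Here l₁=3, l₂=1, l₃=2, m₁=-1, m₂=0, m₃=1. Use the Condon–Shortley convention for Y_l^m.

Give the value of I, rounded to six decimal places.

-0.233597

m-sum 0 ✓  L=6 even ✓  2≤2≤4 ✓
Π(2lᵢ+1) = 7×3×5 = 105
triangle coeff Δ(3,1,2) = 1/105
Σ_t [1,1]: t=1:−1/4 = -1/4
(3j)²=3/35 [(3 1 2; 0 0 0)], sign=-1
Σ_t [1,1]: t=1:−1/6 = -1/6
(3j)²=8/105 [(3 1 2; -1 0 1)], sign=+1
⇒ 4πI² = 24/35
I = (-1)√(24/35/(4π)) = -0.23359668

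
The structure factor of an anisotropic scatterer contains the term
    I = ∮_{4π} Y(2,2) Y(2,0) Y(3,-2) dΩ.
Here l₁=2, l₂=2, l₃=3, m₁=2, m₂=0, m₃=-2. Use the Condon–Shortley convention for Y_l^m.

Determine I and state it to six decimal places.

0.000000

L=7 odd ⇒ parity kills the (l;000) factor ⇒ I = 0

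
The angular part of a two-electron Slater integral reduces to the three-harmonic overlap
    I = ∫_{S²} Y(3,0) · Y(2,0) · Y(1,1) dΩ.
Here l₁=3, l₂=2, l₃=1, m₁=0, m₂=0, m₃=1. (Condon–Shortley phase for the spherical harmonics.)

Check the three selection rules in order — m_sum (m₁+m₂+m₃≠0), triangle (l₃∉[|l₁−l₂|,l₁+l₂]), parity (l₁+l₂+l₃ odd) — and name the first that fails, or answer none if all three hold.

Σmᵢ = 1  ✗
l₃∈[|l₁−l₂|,l₁+l₂]=[1,5], have l₃=1
Σlᵢ = 6 ⇒ even

m_sum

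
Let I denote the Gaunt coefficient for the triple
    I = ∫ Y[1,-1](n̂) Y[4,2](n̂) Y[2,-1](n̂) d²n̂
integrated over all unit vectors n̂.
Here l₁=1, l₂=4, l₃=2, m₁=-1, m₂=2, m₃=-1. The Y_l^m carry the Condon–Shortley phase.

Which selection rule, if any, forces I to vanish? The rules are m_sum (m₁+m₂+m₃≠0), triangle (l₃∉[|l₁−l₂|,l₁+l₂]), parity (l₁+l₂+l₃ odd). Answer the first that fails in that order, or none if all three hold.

triangle

m₁+m₂+m₃ = -1 + 2 − 1 = 0  ✓
triangle: |1−4|=3 ≤ l₃=2 ≤ 1+4=5  ✗
parity: l₁+l₂+l₃ = 7 is odd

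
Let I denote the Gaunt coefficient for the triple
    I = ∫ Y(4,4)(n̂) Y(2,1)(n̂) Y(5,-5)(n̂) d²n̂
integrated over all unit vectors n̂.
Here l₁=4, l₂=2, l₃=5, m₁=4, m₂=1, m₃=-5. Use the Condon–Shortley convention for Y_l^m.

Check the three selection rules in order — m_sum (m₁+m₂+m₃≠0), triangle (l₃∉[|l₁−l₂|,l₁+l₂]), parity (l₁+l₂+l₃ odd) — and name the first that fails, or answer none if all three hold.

parity

azimuthal sum: 4 + 1 − 5 = 0  ✓
2 ≤ 5 ≤ 6 (triangle on l)  ✓
L = 4 + 2 + 5 = 11 (odd)  ✗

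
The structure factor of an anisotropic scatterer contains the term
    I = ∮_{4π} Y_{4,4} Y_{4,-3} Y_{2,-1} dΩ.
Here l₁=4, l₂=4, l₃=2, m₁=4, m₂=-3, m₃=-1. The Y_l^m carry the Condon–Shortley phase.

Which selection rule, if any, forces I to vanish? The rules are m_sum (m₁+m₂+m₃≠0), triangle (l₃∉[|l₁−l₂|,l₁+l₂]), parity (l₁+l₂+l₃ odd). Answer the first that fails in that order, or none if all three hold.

none

azimuthal sum: 4 − 3 − 1 = 0  ✓
0 ≤ 2 ≤ 8 (triangle on l)  ✓
L = 4 + 4 + 2 = 10 (even)  ✓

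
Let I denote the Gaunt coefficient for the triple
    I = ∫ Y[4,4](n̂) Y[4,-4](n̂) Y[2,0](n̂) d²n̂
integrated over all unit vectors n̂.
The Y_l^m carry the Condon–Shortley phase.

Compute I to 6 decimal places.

-0.229376

Checks pass: Σm=0; 10 even; l₃=2∈[0,8].
(2·4+1)(2·4+1)(2·2+1) = 405
Δ: 6! 2! 2! / 11! → 1/13860
sum: t=2:+1/192 t=3:−1/36 t=4:+1/192 = -5/288
3j²(4 4 2; 0 0 0) = Δ·Π!·Σ² = 20/693  (sign -1)
sum: t=0:+1/2880 = 1/2880
3j²(4 4 2; 4 -4 0) = Δ·Π!·Σ² = 28/495  (sign +1)
combine: 4πI² = 405·20/693·28/495 = 80/121
take √, sign -1: I = -0.22937568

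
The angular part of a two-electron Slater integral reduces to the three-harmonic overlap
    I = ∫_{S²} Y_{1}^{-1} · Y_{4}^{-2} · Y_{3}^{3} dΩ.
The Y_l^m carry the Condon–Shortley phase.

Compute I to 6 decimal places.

0.061558

m-sum 0 ✓  L=8 even ✓  3≤3≤5 ✓
Π(2lᵢ+1) = 3×9×7 = 189
triangle coeff Δ(1,4,3) = 1/252
Σ_t [1,1]: t=1:−1/36 = -1/36
(3j)²=4/63 [(1 4 3; 0 0 0)], sign=+1
Σ_t [2,2]: t=2:+1/1440 = 1/1440
(3j)²=1/252 [(1 4 3; -1 -2 3)], sign=+1
⇒ 4πI² = 1/21
I = (+1)√(1/21/(4π)) = 0.06155813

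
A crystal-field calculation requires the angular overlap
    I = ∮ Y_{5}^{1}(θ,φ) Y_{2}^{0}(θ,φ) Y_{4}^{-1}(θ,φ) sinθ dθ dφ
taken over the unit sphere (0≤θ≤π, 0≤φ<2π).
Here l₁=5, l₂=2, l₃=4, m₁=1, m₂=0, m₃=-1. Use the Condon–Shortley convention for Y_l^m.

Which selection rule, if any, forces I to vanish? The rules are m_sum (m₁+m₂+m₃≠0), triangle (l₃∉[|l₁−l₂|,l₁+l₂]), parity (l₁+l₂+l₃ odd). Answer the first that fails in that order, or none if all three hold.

m₁+m₂+m₃ = 1 + 0 − 1 = 0  ✓
triangle: |5−2|=3 ≤ l₃=4 ≤ 5+2=7  ✓
parity: l₁+l₂+l₃ = 11 is odd  ✗

parity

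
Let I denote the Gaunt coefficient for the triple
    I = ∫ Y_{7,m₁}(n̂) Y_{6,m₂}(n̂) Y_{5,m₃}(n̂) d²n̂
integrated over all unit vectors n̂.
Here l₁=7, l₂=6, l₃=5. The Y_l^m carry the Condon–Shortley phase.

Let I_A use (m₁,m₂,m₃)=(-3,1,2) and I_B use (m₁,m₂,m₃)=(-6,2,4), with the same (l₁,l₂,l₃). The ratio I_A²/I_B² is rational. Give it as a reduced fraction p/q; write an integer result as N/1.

Shared (l₁,l₂,l₃)=(7,6,5): N and (l;000)² cancel in I_A²/I_B².
A: Δ = 8!·6!·4!/19! = 1/174594420; Racah Σ t=4..7: t=4:+1/2488320 t=5:−1/345600 t=6:+1/414720 t=7:−1/4354560 = -1/3225600; ⇒ 3j(7 6 5; -3 1 2)² = 81/92378, sgn +1
B: Δ = 8!·6!·4!/19! = 1/174594420; Racah Σ t=7..8: t=7:−1/21772800 t=8:+1/116121600 = -13/348364800; ⇒ 3j(7 6 5; -6 2 4)² = 169/9690, sgn +1
I_A²/I_B² = (81/92378)/(169/9690) = 1215/24167

1215/24167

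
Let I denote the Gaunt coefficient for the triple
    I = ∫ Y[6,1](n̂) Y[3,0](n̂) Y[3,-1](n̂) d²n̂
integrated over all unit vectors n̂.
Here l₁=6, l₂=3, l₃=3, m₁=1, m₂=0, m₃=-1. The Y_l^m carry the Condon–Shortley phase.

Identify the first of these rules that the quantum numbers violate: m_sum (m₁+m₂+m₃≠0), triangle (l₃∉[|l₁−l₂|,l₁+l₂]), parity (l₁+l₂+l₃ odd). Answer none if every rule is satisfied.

azimuthal sum: 1 + 0 − 1 = 0  ✓
3 ≤ 3 ≤ 9 (triangle on l)  ✓
L = 6 + 3 + 3 = 12 (even)  ✓

none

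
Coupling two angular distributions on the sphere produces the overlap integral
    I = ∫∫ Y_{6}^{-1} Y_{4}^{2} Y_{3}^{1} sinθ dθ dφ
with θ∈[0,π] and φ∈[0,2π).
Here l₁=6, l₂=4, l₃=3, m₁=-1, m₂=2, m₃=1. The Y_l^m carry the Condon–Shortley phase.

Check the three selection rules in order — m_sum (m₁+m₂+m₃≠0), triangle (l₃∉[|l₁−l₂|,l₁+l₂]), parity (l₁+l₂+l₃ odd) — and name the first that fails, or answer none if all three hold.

m_sum

Σmᵢ = 2  ✗
l₃∈[|l₁−l₂|,l₁+l₂]=[2,10], have l₃=3
Σlᵢ = 13 ⇒ odd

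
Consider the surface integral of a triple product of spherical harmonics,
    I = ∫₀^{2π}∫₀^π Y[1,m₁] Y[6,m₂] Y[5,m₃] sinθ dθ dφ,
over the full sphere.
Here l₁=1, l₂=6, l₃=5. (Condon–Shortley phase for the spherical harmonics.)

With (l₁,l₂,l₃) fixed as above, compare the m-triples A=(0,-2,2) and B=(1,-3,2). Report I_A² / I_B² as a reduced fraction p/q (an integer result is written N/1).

8/9

Shared (l₁,l₂,l₃)=(1,6,5): N and (l;000)² cancel in I_A²/I_B².
A: Δ = 2!·0!·10!/13! = 1/858; Racah Σ t=1..1: t=1:−1/30240 = -1/30240; ⇒ 3j(1 6 5; 0 -2 2)² = 16/429, sgn +1
B: Δ = 2!·0!·10!/13! = 1/858; Racah Σ t=0..0: t=0:+1/60480 = 1/60480; ⇒ 3j(1 6 5; 1 -3 2)² = 6/143, sgn -1
I_A²/I_B² = (16/429)/(6/143) = 8/9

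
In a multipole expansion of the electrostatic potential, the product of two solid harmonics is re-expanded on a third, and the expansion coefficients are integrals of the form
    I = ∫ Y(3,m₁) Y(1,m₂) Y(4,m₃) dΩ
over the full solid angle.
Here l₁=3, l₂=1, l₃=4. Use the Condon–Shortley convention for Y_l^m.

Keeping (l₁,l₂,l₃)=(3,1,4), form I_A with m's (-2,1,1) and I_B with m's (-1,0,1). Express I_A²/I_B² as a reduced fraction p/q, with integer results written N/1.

1/5

Shared (l₁,l₂,l₃)=(3,1,4): N and (l;000)² cancel in I_A²/I_B².
A: Δ = 0!·6!·2!/9! = 1/252; Racah Σ t=0..0: t=0:+1/240 = 1/240; ⇒ 3j(3 1 4; -2 1 1)² = 1/84, sgn -1
B: Δ = 0!·6!·2!/9! = 1/252; Racah Σ t=0..0: t=0:+1/48 = 1/48; ⇒ 3j(3 1 4; -1 0 1)² = 5/84, sgn -1
I_A²/I_B² = (1/84)/(5/84) = 1/5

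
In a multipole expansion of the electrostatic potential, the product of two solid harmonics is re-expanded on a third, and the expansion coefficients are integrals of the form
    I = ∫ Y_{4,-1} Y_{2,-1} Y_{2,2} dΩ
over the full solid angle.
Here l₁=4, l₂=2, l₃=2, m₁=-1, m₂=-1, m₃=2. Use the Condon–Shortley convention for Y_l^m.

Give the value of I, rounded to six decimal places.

m-sum 0 ✓  L=8 even ✓  2≤2≤6 ✓
Π(2lᵢ+1) = 9×5×5 = 225
triangle coeff Δ(4,2,2) = 1/630
Σ_t [2,2]: t=2:+1/16 = 1/16
(3j)²=2/35 [(4 2 2; 0 0 0)], sign=+1
Σ_t [1,1]: t=1:−1/144 = -1/144
(3j)²=1/126 [(4 2 2; -1 -1 2)], sign=-1
⇒ 4πI² = 5/49
I = (-1)√(5/49/(4π)) = -0.09011188

-0.090112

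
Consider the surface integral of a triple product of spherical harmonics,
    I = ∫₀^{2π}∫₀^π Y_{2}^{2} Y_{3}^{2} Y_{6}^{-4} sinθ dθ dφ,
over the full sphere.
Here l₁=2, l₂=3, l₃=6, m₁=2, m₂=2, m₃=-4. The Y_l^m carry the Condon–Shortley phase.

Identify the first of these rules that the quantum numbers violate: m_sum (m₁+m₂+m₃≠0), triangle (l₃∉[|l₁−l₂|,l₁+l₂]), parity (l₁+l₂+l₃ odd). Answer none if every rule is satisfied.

Σmᵢ = 0  ✓
l₃∈[|l₁−l₂|,l₁+l₂]=[1,5], have l₃=6  ✗
Σlᵢ = 11 ⇒ odd

triangle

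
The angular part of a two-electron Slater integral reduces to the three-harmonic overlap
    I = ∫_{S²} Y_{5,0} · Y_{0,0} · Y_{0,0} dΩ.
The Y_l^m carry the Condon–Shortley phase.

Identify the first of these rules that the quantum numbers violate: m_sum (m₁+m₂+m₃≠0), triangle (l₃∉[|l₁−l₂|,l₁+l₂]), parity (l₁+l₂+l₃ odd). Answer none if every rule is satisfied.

Σmᵢ = 0  ✓
l₃∈[|l₁−l₂|,l₁+l₂]=[5,5], have l₃=0  ✗
Σlᵢ = 5 ⇒ odd

triangle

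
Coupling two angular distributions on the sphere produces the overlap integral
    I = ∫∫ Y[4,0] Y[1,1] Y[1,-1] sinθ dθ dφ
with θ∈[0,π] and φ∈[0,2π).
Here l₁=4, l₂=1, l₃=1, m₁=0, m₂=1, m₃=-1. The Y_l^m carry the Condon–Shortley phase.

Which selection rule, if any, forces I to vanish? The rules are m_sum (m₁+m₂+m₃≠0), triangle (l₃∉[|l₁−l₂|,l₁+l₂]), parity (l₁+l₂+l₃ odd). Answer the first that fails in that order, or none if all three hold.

azimuthal sum: 0 + 1 − 1 = 0  ✓
3 ≤ 1 ≤ 5 (triangle on l)  ✗
L = 4 + 1 + 1 = 6 (even)

triangle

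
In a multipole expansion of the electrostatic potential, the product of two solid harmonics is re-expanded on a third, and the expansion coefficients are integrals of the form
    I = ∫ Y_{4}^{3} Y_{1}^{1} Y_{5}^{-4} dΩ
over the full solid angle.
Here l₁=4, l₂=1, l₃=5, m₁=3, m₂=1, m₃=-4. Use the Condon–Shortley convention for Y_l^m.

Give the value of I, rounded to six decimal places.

Rules hold: Σm=0, L=10 even, 3≤5≤5.
N = 9·3·11 = 297
Δ = 0!·8!·2!/11! = 1/495
Racah Σ t=0..0: t=0:+1/576 = 1/576
⇒ 3j(4 1 5; 0 0 0)² = 5/99, sgn -1
Racah Σ t=0..0: t=0:+1/10080 = 1/10080
⇒ 3j(4 1 5; 3 1 -4)² = 4/55, sgn -1
4πI² = N·(3j₀)²·(3jₘ)² = 12/11
I = +1·√(1.09091/4π) = 0.29463840

0.294638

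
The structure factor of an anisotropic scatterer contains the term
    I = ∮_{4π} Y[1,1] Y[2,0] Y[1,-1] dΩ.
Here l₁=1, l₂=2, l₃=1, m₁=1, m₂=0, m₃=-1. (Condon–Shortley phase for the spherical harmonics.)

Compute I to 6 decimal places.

0.126157

Rules hold: Σm=0, L=4 even, 1≤1≤3.
N = 3·5·3 = 45
Δ = 2!·0!·2!/5! = 1/30
Racah Σ t=1..1: t=1:−1/1 = -1/1
⇒ 3j(1 2 1; 0 0 0)² = 2/15, sgn +1
Racah Σ t=0..0: t=0:+1/4 = 1/4
⇒ 3j(1 2 1; 1 0 -1)² = 1/30, sgn +1
4πI² = N·(3j₀)²·(3jₘ)² = 1/5
I = +1·√(0.2/4π) = 0.12615663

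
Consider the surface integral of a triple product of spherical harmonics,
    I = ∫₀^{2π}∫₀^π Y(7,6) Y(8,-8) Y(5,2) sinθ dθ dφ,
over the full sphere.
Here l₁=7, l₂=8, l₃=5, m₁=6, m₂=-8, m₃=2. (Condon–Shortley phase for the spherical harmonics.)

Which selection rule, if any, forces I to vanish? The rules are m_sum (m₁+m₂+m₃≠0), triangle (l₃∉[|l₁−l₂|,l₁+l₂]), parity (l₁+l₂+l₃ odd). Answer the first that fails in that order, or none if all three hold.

Σmᵢ = 0  ✓
l₃∈[|l₁−l₂|,l₁+l₂]=[1,15], have l₃=5  ✓
Σlᵢ = 20 ⇒ even  ✓

none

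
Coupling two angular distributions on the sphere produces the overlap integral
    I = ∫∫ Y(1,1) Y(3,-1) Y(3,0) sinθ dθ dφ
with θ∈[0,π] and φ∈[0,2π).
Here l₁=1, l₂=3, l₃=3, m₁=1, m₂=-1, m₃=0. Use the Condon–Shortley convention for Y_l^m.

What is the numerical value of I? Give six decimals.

Σlᵢ=7 odd — θ-integrand is odd under cosθ→−cosθ; I=0

0.000000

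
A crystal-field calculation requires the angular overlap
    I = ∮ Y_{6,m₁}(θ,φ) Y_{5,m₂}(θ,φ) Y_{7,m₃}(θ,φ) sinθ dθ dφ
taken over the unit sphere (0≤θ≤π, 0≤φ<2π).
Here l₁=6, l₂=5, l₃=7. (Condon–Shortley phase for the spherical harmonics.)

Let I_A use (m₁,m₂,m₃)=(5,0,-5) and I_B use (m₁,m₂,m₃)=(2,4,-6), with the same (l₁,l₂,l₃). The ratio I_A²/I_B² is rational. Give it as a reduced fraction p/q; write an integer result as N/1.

Shared (l₁,l₂,l₃)=(6,5,7): N and (l;000)² cancel in I_A²/I_B².
A: Δ = 4!·8!·6!/19! = 1/174594420; Racah Σ t=0..1: t=0:+1/14515200 t=1:−1/11612160 = -1/58060800; ⇒ 3j(6 5 7; 5 0 -5)² = 55/58786, sgn -1
B: Δ = 4!·8!·6!/19! = 1/174594420; Racah Σ t=3..4: t=3:−1/21772800 t=4:+1/116121600 = -13/348364800; ⇒ 3j(6 5 7; 2 4 -6)² = 169/9690, sgn +1
I_A²/I_B² = (55/58786)/(169/9690) = 825/15379

825/15379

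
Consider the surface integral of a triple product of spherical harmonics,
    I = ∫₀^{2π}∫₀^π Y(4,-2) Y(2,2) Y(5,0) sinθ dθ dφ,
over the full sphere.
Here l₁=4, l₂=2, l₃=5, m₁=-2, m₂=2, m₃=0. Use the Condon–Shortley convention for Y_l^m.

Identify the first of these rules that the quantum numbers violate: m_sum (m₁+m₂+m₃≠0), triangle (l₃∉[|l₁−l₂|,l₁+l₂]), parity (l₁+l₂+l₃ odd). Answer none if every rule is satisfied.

Σmᵢ = 0  ✓
l₃∈[|l₁−l₂|,l₁+l₂]=[2,6], have l₃=5  ✓
Σlᵢ = 11 ⇒ odd  ✗

parity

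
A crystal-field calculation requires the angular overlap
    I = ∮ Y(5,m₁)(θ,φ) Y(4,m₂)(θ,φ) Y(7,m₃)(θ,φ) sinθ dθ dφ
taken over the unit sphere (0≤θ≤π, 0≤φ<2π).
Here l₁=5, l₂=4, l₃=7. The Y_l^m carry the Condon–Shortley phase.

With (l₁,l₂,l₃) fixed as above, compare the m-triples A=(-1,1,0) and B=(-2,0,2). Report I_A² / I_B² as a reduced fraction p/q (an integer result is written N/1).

49/240

l's match ⇒ only the (l;m) 3-j factors differ between A and B.
A: triangle coeff Δ(5,4,7) = 1/6126120; Σ_t [0,2]: t=0:+1/345600 t=1:−1/34560 t=2:+1/41472 = -1/518400; (3j)²=7/36465 [(5 4 7; -1 1 0)], sign=+1
B: triangle coeff Δ(5,4,7) = 1/6126120; Σ_t [0,2]: t=0:+1/483840 t=1:−1/51840 t=2:+1/69120 = -1/362880; (3j)²=16/17017 [(5 4 7; -2 0 2)], sign=+1
I_A²/I_B² = (7/36465)/(16/17017) = 49/240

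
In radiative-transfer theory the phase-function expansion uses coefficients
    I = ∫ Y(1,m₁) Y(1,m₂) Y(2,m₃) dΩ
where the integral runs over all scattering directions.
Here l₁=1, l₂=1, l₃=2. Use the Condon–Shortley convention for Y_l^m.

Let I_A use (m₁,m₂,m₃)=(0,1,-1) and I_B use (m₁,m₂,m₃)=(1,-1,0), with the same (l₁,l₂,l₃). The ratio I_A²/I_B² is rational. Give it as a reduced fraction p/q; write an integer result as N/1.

3/1

Shared (l₁,l₂,l₃)=(1,1,2): N and (l;000)² cancel in I_A²/I_B².
A: Δ = 0!·2!·2!/5! = 1/30; Racah Σ t=0..0: t=0:+1/2 = 1/2; ⇒ 3j(1 1 2; 0 1 -1)² = 1/10, sgn -1
B: Δ = 0!·2!·2!/5! = 1/30; Racah Σ t=0..0: t=0:+1/4 = 1/4; ⇒ 3j(1 1 2; 1 -1 0)² = 1/30, sgn +1
I_A²/I_B² = (1/10)/(1/30) = 3/1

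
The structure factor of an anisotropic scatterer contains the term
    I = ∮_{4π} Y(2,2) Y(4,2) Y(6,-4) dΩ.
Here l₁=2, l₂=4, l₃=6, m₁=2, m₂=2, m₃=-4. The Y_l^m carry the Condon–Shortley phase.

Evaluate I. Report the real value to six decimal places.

0.230476

Checks pass: Σm=0; 12 even; l₃=6∈[2,6].
(2·2+1)(2·4+1)(2·6+1) = 585
Δ: 0! 4! 8! / 13! → 1/6435
sum: t=0:+1/2304 = 1/2304
3j²(2 4 6; 0 0 0) = Δ·Π!·Σ² = 5/143  (sign +1)
sum: t=0:+1/34560 = 1/34560
3j²(2 4 6; 2 2 -4) = Δ·Π!·Σ² = 14/429  (sign +1)
combine: 4πI² = 585·5/143·14/429 = 1050/1573
take √, sign +1: I = 0.23047581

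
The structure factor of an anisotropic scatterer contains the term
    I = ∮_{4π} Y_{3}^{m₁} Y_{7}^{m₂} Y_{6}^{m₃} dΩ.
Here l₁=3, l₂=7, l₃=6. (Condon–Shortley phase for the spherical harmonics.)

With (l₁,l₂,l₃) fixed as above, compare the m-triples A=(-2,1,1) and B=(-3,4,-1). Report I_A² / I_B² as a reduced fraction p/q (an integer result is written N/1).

l's match ⇒ only the (l;m) 3-j factors differ between A and B.
A: triangle coeff Δ(3,7,6) = 1/2042040; Σ_t [3,4]: t=3:−1/172800 t=4:+1/414720 = -7/2073600; (3j)²=343/29172 [(3 7 6; -2 1 1)], sign=+1
B: triangle coeff Δ(3,7,6) = 1/2042040; Σ_t [4,4]: t=4:+1/1451520 = 1/1451520; (3j)²=75/3094 [(3 7 6; -3 4 -1)], sign=-1
I_A²/I_B² = (343/29172)/(75/3094) = 2401/4950

2401/4950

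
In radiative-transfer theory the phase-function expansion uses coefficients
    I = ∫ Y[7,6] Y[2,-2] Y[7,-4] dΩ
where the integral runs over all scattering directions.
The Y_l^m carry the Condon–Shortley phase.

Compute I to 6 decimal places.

-0.106948

Rules hold: Σm=0, L=16 even, 5≤7≤9.
N = 15·5·15 = 1125
Δ = 2!·12!·2!/17! = 1/185640
Racah Σ t=0..2: t=0:+1/2419200 t=1:−1/518400 t=2:+1/2419200 = -1/907200
⇒ 3j(7 2 7; 0 0 0)² = 56/3315, sgn +1
Racah Σ t=0..0: t=0:+1/159667200 = 1/159667200
⇒ 3j(7 2 7; 6 -2 -4)² = 9/1190, sgn -1
4πI² = N·(3j₀)²·(3jₘ)² = 540/3757
I = -1·√(0.143732/4π) = -0.10694768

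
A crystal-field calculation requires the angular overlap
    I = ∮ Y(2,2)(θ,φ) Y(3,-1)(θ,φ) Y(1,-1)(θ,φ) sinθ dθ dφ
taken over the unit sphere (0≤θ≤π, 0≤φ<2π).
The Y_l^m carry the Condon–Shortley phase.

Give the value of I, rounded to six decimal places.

-0.082589

Rules hold: Σm=0, L=6 even, 1≤1≤5.
N = 5·7·3 = 105
Δ = 4!·0!·2!/7! = 1/105
Racah Σ t=2..2: t=2:+1/4 = 1/4
⇒ 3j(2 3 1; 0 0 0)² = 3/35, sgn -1
Racah Σ t=0..0: t=0:+1/48 = 1/48
⇒ 3j(2 3 1; 2 -1 -1)² = 1/105, sgn +1
4πI² = N·(3j₀)²·(3jₘ)² = 3/35
I = -1·√(0.0857143/4π) = -0.08258890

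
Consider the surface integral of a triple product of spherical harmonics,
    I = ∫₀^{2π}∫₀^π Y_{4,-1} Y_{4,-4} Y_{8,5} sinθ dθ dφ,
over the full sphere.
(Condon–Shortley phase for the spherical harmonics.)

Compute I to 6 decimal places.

m-sum 0 ✓  L=16 even ✓  0≤8≤8 ✓
Π(2lᵢ+1) = 9×9×17 = 1377
triangle coeff Δ(4,4,8) = 1/218790
Σ_t [0,0]: t=0:+1/331776 = 1/331776
(3j)²=490/21879 [(4 4 8; 0 0 0)], sign=+1
Σ_t [0,0]: t=0:+1/29030400 = 1/29030400
(3j)²=1/170 [(4 4 8; -1 -4 5)], sign=-1
⇒ 4πI² = 441/2431
I = (-1)√(441/2431/(4π)) = -0.12014948

-0.120149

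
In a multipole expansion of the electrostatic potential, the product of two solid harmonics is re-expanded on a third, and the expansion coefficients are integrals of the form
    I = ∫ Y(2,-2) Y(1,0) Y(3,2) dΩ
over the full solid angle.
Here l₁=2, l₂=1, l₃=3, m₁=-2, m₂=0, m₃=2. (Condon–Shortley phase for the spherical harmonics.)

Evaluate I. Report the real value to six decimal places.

0.184674

Checks pass: Σm=0; 6 even; l₃=3∈[1,3].
(2·2+1)(2·1+1)(2·3+1) = 105
Δ: 0! 4! 2! / 7! → 1/105
sum: t=0:+1/4 = 1/4
3j²(2 1 3; 0 0 0) = Δ·Π!·Σ² = 3/35  (sign -1)
sum: t=0:+1/24 = 1/24
3j²(2 1 3; -2 0 2) = Δ·Π!·Σ² = 1/21  (sign -1)
combine: 4πI² = 105·3/35·1/21 = 3/7
take √, sign +1: I = 0.18467439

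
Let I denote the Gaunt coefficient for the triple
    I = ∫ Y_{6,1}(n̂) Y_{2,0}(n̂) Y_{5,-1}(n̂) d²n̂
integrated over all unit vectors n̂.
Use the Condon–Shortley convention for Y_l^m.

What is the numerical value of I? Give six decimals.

L=13 odd ⇒ parity kills the (l;000) factor ⇒ I = 0

0.000000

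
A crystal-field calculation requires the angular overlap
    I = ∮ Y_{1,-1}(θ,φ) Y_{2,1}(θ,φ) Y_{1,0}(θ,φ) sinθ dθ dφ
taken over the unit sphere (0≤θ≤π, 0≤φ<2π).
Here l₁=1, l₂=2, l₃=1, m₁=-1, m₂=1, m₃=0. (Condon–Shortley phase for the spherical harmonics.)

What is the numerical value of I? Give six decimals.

-0.218510

Checks pass: Σm=0; 4 even; l₃=1∈[1,3].
(2·1+1)(2·2+1)(2·1+1) = 45
Δ: 2! 0! 2! / 5! → 1/30
sum: t=1:−1/1 = -1/1
3j²(1 2 1; 0 0 0) = Δ·Π!·Σ² = 2/15  (sign +1)
sum: t=2:+1/2 = 1/2
3j²(1 2 1; -1 1 0) = Δ·Π!·Σ² = 1/10  (sign -1)
combine: 4πI² = 45·2/15·1/10 = 3/5
take √, sign -1: I = -0.21850969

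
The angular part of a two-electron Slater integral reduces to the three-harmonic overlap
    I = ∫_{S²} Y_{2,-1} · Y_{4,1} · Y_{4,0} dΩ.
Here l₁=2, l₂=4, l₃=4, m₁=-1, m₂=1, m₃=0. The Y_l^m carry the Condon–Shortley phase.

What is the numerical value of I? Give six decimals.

-0.044869

Rules hold: Σm=0, L=10 even, 2≤4≤6.
N = 5·9·9 = 405
Δ = 2!·2!·6!/11! = 1/13860
Racah Σ t=0..2: t=0:+1/192 t=1:−1/36 t=2:+1/192 = -5/288
⇒ 3j(2 4 4; 0 0 0)² = 20/693, sgn -1
Racah Σ t=1..2: t=1:−1/96 t=2:+1/72 = 1/288
⇒ 3j(2 4 4; -1 1 0)² = 1/462, sgn +1
4πI² = N·(3j₀)²·(3jₘ)² = 150/5929
I = -1·√(0.0252994/4π) = -0.04486937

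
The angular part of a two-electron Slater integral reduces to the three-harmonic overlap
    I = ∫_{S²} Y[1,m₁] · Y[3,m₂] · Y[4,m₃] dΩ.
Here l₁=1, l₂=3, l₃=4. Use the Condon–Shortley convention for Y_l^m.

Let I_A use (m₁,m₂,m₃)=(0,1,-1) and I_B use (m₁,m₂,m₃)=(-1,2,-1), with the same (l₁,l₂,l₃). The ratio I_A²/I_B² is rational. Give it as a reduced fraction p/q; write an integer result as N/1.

5/1

Shared (l₁,l₂,l₃)=(1,3,4): N and (l;000)² cancel in I_A²/I_B².
A: Δ = 0!·2!·6!/9! = 1/252; Racah Σ t=0..0: t=0:+1/48 = 1/48; ⇒ 3j(1 3 4; 0 1 -1)² = 5/84, sgn -1
B: Δ = 0!·2!·6!/9! = 1/252; Racah Σ t=0..0: t=0:+1/240 = 1/240; ⇒ 3j(1 3 4; -1 2 -1)² = 1/84, sgn -1
I_A²/I_B² = (5/84)/(1/84) = 5/1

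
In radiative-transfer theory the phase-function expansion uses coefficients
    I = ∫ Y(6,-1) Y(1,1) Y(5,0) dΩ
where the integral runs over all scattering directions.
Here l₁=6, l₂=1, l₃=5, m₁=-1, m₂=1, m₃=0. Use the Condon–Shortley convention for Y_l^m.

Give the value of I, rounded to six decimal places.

-0.187239

m-sum 0 ✓  L=12 even ✓  5≤5≤7 ✓
Π(2lᵢ+1) = 13×3×11 = 429
triangle coeff Δ(6,1,5) = 1/858
Σ_t [1,1]: t=1:−1/14400 = -1/14400
(3j)²=6/143 [(6 1 5; 0 0 0)], sign=+1
Σ_t [2,2]: t=2:+1/28800 = 1/28800
(3j)²=7/286 [(6 1 5; -1 1 0)], sign=-1
⇒ 4πI² = 63/143
I = (-1)√(63/143/(4π)) = -0.18723944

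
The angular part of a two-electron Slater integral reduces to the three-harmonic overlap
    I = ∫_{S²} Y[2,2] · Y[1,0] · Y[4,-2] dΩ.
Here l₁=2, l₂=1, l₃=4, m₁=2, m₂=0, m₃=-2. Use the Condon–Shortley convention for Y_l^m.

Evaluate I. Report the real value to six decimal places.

l₃=4 ∉ [1,3] — triangle fails ⇒ I = 0

0.000000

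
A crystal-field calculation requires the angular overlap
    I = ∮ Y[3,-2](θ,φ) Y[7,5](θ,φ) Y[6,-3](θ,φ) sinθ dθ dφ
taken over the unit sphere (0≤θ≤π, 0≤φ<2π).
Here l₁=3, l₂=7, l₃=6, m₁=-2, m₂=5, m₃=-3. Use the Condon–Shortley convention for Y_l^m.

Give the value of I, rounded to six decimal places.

Checks pass: Σm=0; 16 even; l₃=6∈[4,10].
(2·3+1)(2·7+1)(2·6+1) = 1365
Δ: 4! 2! 10! / 17! → 1/2042040
sum: t=1:−1/207360 t=2:+1/57600 t=3:−1/207360 = 1/129600
3j²(3 7 6; 0 0 0) = Δ·Π!·Σ² = 168/12155  (sign +1)
sum: t=3:−1/4354560 t=4:+1/1935360 = 1/3483648
3j²(3 7 6; -2 5 -3) = Δ·Π!·Σ² = 125/12376  (sign -1)
combine: 4πI² = 1365·168/12155·125/12376 = 7875/41327
take √, sign -1: I = -0.12314121

-0.123141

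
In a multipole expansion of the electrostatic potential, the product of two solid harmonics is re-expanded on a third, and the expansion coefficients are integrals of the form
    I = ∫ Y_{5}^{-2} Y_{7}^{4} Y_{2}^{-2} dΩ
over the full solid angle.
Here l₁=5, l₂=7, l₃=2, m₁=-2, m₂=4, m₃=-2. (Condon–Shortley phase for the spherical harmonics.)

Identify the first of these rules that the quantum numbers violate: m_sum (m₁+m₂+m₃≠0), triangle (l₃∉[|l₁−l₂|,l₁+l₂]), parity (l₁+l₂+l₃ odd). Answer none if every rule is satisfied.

none

m₁+m₂+m₃ = -2 + 4 − 2 = 0  ✓
triangle: |5−7|=2 ≤ l₃=2 ≤ 5+7=12  ✓
parity: l₁+l₂+l₃ = 14 is even  ✓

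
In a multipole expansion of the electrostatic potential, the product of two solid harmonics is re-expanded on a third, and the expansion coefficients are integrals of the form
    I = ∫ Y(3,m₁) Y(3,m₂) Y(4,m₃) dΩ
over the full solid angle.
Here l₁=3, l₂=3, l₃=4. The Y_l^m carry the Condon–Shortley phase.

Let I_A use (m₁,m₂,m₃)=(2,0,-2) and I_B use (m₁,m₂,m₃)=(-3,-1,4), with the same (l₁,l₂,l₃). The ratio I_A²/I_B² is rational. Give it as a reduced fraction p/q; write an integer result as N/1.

1/14

Shared (l₁,l₂,l₃)=(3,3,4): N and (l;000)² cancel in I_A²/I_B².
A: Δ = 2!·4!·4!/11! = 1/34650; Racah Σ t=0..1: t=0:+1/72 t=1:−1/96 = 1/288; ⇒ 3j(3 3 4; 2 0 -2)² = 1/462, sgn +1
B: Δ = 2!·4!·4!/11! = 1/34650; Racah Σ t=2..2: t=2:+1/1152 = 1/1152; ⇒ 3j(3 3 4; -3 -1 4)² = 1/33, sgn +1
I_A²/I_B² = (1/462)/(1/33) = 1/14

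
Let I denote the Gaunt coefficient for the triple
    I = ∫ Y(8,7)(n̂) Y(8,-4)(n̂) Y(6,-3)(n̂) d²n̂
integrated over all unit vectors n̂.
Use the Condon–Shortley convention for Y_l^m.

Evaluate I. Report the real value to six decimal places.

Checks pass: Σm=0; 22 even; l₃=6∈[0,16].
(2·8+1)(2·8+1)(2·6+1) = 3757
Δ: 10! 6! 6! / 23! → 1/13742520792
sum: t=2:+1/41803776000 t=3:−1/435456000 t=4:+1/39813120 t=5:−1/18662400 t=6:+1/39813120 t=7:−1/435456000 t=8:+1/41803776000 = -11/1393459200
3j²(8 8 6; 0 0 0) = Δ·Π!·Σ² = 600/96577  (sign -1)
sum: t=0:+1/20901888000 t=1:−1/9405849600 = -11/188116992000
3j²(8 8 6; 7 -4 -3) = Δ·Π!·Σ² = 121/14858  (sign +1)
combine: 4πI² = 3757·600/96577·121/14858 = 36300/190969
take √, sign -1: I = -0.12298919

-0.122989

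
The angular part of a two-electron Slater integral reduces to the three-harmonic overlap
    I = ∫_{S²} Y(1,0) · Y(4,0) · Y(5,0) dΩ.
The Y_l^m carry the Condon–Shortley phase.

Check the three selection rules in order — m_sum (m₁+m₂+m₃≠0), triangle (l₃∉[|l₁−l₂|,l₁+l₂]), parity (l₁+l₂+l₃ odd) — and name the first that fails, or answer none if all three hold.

none

Σmᵢ = 0  ✓
l₃∈[|l₁−l₂|,l₁+l₂]=[3,5], have l₃=5  ✓
Σlᵢ = 10 ⇒ even  ✓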